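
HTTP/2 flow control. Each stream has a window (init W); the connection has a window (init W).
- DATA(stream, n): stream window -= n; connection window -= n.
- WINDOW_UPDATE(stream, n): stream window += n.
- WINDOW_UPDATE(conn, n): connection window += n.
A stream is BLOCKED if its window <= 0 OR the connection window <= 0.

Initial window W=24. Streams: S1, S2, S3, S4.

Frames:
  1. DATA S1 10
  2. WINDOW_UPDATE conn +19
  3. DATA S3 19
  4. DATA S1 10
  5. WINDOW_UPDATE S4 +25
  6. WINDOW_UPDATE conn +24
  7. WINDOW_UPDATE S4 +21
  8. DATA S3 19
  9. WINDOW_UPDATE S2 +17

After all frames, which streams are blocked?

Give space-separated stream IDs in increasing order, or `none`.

Op 1: conn=14 S1=14 S2=24 S3=24 S4=24 blocked=[]
Op 2: conn=33 S1=14 S2=24 S3=24 S4=24 blocked=[]
Op 3: conn=14 S1=14 S2=24 S3=5 S4=24 blocked=[]
Op 4: conn=4 S1=4 S2=24 S3=5 S4=24 blocked=[]
Op 5: conn=4 S1=4 S2=24 S3=5 S4=49 blocked=[]
Op 6: conn=28 S1=4 S2=24 S3=5 S4=49 blocked=[]
Op 7: conn=28 S1=4 S2=24 S3=5 S4=70 blocked=[]
Op 8: conn=9 S1=4 S2=24 S3=-14 S4=70 blocked=[3]
Op 9: conn=9 S1=4 S2=41 S3=-14 S4=70 blocked=[3]

Answer: S3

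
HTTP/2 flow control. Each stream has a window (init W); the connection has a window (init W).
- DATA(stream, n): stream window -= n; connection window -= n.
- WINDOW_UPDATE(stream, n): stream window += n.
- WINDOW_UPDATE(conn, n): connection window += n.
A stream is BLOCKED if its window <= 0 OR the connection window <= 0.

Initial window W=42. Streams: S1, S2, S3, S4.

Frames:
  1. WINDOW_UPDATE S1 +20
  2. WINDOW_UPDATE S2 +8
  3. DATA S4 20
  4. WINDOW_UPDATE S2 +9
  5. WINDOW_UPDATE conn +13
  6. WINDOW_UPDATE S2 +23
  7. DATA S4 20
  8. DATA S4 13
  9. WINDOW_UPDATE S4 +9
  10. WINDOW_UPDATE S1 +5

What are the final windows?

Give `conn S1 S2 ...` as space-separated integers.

Op 1: conn=42 S1=62 S2=42 S3=42 S4=42 blocked=[]
Op 2: conn=42 S1=62 S2=50 S3=42 S4=42 blocked=[]
Op 3: conn=22 S1=62 S2=50 S3=42 S4=22 blocked=[]
Op 4: conn=22 S1=62 S2=59 S3=42 S4=22 blocked=[]
Op 5: conn=35 S1=62 S2=59 S3=42 S4=22 blocked=[]
Op 6: conn=35 S1=62 S2=82 S3=42 S4=22 blocked=[]
Op 7: conn=15 S1=62 S2=82 S3=42 S4=2 blocked=[]
Op 8: conn=2 S1=62 S2=82 S3=42 S4=-11 blocked=[4]
Op 9: conn=2 S1=62 S2=82 S3=42 S4=-2 blocked=[4]
Op 10: conn=2 S1=67 S2=82 S3=42 S4=-2 blocked=[4]

Answer: 2 67 82 42 -2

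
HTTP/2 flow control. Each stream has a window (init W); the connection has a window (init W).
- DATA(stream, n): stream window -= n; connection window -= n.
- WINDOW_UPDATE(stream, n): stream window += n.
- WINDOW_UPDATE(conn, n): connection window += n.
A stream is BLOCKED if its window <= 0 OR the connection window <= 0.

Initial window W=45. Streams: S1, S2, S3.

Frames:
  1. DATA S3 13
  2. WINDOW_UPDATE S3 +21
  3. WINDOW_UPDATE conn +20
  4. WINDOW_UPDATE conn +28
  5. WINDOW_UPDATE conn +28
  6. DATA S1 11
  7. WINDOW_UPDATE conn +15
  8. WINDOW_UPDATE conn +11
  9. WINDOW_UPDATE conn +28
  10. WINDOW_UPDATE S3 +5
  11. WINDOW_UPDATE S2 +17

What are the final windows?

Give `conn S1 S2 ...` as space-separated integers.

Answer: 151 34 62 58

Derivation:
Op 1: conn=32 S1=45 S2=45 S3=32 blocked=[]
Op 2: conn=32 S1=45 S2=45 S3=53 blocked=[]
Op 3: conn=52 S1=45 S2=45 S3=53 blocked=[]
Op 4: conn=80 S1=45 S2=45 S3=53 blocked=[]
Op 5: conn=108 S1=45 S2=45 S3=53 blocked=[]
Op 6: conn=97 S1=34 S2=45 S3=53 blocked=[]
Op 7: conn=112 S1=34 S2=45 S3=53 blocked=[]
Op 8: conn=123 S1=34 S2=45 S3=53 blocked=[]
Op 9: conn=151 S1=34 S2=45 S3=53 blocked=[]
Op 10: conn=151 S1=34 S2=45 S3=58 blocked=[]
Op 11: conn=151 S1=34 S2=62 S3=58 blocked=[]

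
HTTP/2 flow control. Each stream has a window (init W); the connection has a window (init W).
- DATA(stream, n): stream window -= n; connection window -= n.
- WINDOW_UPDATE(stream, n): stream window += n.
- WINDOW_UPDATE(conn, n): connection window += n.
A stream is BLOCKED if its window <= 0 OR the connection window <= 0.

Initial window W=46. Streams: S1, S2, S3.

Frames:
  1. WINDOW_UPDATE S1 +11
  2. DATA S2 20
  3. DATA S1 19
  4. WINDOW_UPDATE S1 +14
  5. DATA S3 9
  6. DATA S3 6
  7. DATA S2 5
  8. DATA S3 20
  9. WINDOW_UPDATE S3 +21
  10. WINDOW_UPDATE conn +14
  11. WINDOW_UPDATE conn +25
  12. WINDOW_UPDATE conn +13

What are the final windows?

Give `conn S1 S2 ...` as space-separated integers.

Answer: 19 52 21 32

Derivation:
Op 1: conn=46 S1=57 S2=46 S3=46 blocked=[]
Op 2: conn=26 S1=57 S2=26 S3=46 blocked=[]
Op 3: conn=7 S1=38 S2=26 S3=46 blocked=[]
Op 4: conn=7 S1=52 S2=26 S3=46 blocked=[]
Op 5: conn=-2 S1=52 S2=26 S3=37 blocked=[1, 2, 3]
Op 6: conn=-8 S1=52 S2=26 S3=31 blocked=[1, 2, 3]
Op 7: conn=-13 S1=52 S2=21 S3=31 blocked=[1, 2, 3]
Op 8: conn=-33 S1=52 S2=21 S3=11 blocked=[1, 2, 3]
Op 9: conn=-33 S1=52 S2=21 S3=32 blocked=[1, 2, 3]
Op 10: conn=-19 S1=52 S2=21 S3=32 blocked=[1, 2, 3]
Op 11: conn=6 S1=52 S2=21 S3=32 blocked=[]
Op 12: conn=19 S1=52 S2=21 S3=32 blocked=[]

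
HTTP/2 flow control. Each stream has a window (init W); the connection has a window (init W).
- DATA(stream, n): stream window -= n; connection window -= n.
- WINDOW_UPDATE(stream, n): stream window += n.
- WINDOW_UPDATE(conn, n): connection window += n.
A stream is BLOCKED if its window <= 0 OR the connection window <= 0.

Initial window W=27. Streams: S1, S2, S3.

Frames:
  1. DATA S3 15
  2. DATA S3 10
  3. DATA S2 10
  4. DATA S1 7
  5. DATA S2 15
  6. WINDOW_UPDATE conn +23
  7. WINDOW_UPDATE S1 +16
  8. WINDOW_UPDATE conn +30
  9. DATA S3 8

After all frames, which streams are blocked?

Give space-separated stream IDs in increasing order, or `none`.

Answer: S3

Derivation:
Op 1: conn=12 S1=27 S2=27 S3=12 blocked=[]
Op 2: conn=2 S1=27 S2=27 S3=2 blocked=[]
Op 3: conn=-8 S1=27 S2=17 S3=2 blocked=[1, 2, 3]
Op 4: conn=-15 S1=20 S2=17 S3=2 blocked=[1, 2, 3]
Op 5: conn=-30 S1=20 S2=2 S3=2 blocked=[1, 2, 3]
Op 6: conn=-7 S1=20 S2=2 S3=2 blocked=[1, 2, 3]
Op 7: conn=-7 S1=36 S2=2 S3=2 blocked=[1, 2, 3]
Op 8: conn=23 S1=36 S2=2 S3=2 blocked=[]
Op 9: conn=15 S1=36 S2=2 S3=-6 blocked=[3]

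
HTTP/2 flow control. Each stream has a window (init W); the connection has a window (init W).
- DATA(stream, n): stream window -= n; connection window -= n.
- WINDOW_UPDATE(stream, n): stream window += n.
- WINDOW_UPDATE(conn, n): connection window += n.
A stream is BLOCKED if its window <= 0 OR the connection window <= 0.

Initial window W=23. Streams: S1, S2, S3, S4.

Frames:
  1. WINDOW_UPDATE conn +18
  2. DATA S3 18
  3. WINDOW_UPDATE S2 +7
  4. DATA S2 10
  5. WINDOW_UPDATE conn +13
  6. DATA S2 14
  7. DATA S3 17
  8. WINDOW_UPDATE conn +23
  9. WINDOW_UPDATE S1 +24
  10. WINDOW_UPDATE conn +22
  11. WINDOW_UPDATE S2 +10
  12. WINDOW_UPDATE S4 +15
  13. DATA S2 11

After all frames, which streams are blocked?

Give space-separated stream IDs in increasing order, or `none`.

Answer: S3

Derivation:
Op 1: conn=41 S1=23 S2=23 S3=23 S4=23 blocked=[]
Op 2: conn=23 S1=23 S2=23 S3=5 S4=23 blocked=[]
Op 3: conn=23 S1=23 S2=30 S3=5 S4=23 blocked=[]
Op 4: conn=13 S1=23 S2=20 S3=5 S4=23 blocked=[]
Op 5: conn=26 S1=23 S2=20 S3=5 S4=23 blocked=[]
Op 6: conn=12 S1=23 S2=6 S3=5 S4=23 blocked=[]
Op 7: conn=-5 S1=23 S2=6 S3=-12 S4=23 blocked=[1, 2, 3, 4]
Op 8: conn=18 S1=23 S2=6 S3=-12 S4=23 blocked=[3]
Op 9: conn=18 S1=47 S2=6 S3=-12 S4=23 blocked=[3]
Op 10: conn=40 S1=47 S2=6 S3=-12 S4=23 blocked=[3]
Op 11: conn=40 S1=47 S2=16 S3=-12 S4=23 blocked=[3]
Op 12: conn=40 S1=47 S2=16 S3=-12 S4=38 blocked=[3]
Op 13: conn=29 S1=47 S2=5 S3=-12 S4=38 blocked=[3]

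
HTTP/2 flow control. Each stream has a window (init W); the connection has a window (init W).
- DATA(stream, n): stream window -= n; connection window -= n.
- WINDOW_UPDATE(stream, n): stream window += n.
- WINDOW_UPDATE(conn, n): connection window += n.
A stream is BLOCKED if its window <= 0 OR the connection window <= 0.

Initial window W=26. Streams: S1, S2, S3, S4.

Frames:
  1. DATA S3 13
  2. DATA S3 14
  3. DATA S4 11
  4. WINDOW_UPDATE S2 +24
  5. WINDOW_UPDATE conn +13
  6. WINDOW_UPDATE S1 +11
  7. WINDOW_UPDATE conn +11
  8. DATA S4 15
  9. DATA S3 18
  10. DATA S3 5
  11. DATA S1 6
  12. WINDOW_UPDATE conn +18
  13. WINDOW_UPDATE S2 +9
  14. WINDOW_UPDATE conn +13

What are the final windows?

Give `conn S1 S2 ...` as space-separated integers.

Answer: -1 31 59 -24 0

Derivation:
Op 1: conn=13 S1=26 S2=26 S3=13 S4=26 blocked=[]
Op 2: conn=-1 S1=26 S2=26 S3=-1 S4=26 blocked=[1, 2, 3, 4]
Op 3: conn=-12 S1=26 S2=26 S3=-1 S4=15 blocked=[1, 2, 3, 4]
Op 4: conn=-12 S1=26 S2=50 S3=-1 S4=15 blocked=[1, 2, 3, 4]
Op 5: conn=1 S1=26 S2=50 S3=-1 S4=15 blocked=[3]
Op 6: conn=1 S1=37 S2=50 S3=-1 S4=15 blocked=[3]
Op 7: conn=12 S1=37 S2=50 S3=-1 S4=15 blocked=[3]
Op 8: conn=-3 S1=37 S2=50 S3=-1 S4=0 blocked=[1, 2, 3, 4]
Op 9: conn=-21 S1=37 S2=50 S3=-19 S4=0 blocked=[1, 2, 3, 4]
Op 10: conn=-26 S1=37 S2=50 S3=-24 S4=0 blocked=[1, 2, 3, 4]
Op 11: conn=-32 S1=31 S2=50 S3=-24 S4=0 blocked=[1, 2, 3, 4]
Op 12: conn=-14 S1=31 S2=50 S3=-24 S4=0 blocked=[1, 2, 3, 4]
Op 13: conn=-14 S1=31 S2=59 S3=-24 S4=0 blocked=[1, 2, 3, 4]
Op 14: conn=-1 S1=31 S2=59 S3=-24 S4=0 blocked=[1, 2, 3, 4]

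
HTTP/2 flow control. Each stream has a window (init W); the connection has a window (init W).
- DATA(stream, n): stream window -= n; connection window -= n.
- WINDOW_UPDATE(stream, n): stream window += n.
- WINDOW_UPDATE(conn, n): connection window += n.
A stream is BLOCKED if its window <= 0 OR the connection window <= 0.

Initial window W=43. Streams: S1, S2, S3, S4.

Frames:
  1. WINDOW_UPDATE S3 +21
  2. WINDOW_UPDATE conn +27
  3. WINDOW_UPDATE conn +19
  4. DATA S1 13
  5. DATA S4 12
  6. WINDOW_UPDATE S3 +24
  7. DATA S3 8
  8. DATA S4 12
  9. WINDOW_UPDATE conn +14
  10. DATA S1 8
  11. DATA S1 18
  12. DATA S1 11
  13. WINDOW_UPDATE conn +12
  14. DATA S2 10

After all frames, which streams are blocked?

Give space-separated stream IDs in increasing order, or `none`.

Op 1: conn=43 S1=43 S2=43 S3=64 S4=43 blocked=[]
Op 2: conn=70 S1=43 S2=43 S3=64 S4=43 blocked=[]
Op 3: conn=89 S1=43 S2=43 S3=64 S4=43 blocked=[]
Op 4: conn=76 S1=30 S2=43 S3=64 S4=43 blocked=[]
Op 5: conn=64 S1=30 S2=43 S3=64 S4=31 blocked=[]
Op 6: conn=64 S1=30 S2=43 S3=88 S4=31 blocked=[]
Op 7: conn=56 S1=30 S2=43 S3=80 S4=31 blocked=[]
Op 8: conn=44 S1=30 S2=43 S3=80 S4=19 blocked=[]
Op 9: conn=58 S1=30 S2=43 S3=80 S4=19 blocked=[]
Op 10: conn=50 S1=22 S2=43 S3=80 S4=19 blocked=[]
Op 11: conn=32 S1=4 S2=43 S3=80 S4=19 blocked=[]
Op 12: conn=21 S1=-7 S2=43 S3=80 S4=19 blocked=[1]
Op 13: conn=33 S1=-7 S2=43 S3=80 S4=19 blocked=[1]
Op 14: conn=23 S1=-7 S2=33 S3=80 S4=19 blocked=[1]

Answer: S1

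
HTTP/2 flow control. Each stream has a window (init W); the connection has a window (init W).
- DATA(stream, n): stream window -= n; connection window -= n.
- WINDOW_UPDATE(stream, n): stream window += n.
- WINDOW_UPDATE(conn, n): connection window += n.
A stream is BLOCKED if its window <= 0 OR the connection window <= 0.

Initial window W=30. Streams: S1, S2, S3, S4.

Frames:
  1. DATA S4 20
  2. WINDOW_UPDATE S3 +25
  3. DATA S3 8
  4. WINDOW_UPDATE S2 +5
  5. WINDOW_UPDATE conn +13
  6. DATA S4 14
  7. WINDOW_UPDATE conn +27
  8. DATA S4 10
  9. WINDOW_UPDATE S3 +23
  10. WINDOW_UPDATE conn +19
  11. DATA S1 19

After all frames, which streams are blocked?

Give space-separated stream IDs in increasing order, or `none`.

Op 1: conn=10 S1=30 S2=30 S3=30 S4=10 blocked=[]
Op 2: conn=10 S1=30 S2=30 S3=55 S4=10 blocked=[]
Op 3: conn=2 S1=30 S2=30 S3=47 S4=10 blocked=[]
Op 4: conn=2 S1=30 S2=35 S3=47 S4=10 blocked=[]
Op 5: conn=15 S1=30 S2=35 S3=47 S4=10 blocked=[]
Op 6: conn=1 S1=30 S2=35 S3=47 S4=-4 blocked=[4]
Op 7: conn=28 S1=30 S2=35 S3=47 S4=-4 blocked=[4]
Op 8: conn=18 S1=30 S2=35 S3=47 S4=-14 blocked=[4]
Op 9: conn=18 S1=30 S2=35 S3=70 S4=-14 blocked=[4]
Op 10: conn=37 S1=30 S2=35 S3=70 S4=-14 blocked=[4]
Op 11: conn=18 S1=11 S2=35 S3=70 S4=-14 blocked=[4]

Answer: S4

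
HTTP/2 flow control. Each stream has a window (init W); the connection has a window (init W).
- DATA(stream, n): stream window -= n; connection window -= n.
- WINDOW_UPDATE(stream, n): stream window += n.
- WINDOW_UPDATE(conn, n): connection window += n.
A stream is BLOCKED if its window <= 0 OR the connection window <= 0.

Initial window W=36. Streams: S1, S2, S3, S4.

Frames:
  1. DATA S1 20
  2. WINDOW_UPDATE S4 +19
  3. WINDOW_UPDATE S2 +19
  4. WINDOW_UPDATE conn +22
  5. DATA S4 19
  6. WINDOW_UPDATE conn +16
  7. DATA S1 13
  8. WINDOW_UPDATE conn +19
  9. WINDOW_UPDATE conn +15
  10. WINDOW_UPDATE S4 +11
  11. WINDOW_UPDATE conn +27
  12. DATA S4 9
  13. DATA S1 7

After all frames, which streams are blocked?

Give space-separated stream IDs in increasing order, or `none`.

Op 1: conn=16 S1=16 S2=36 S3=36 S4=36 blocked=[]
Op 2: conn=16 S1=16 S2=36 S3=36 S4=55 blocked=[]
Op 3: conn=16 S1=16 S2=55 S3=36 S4=55 blocked=[]
Op 4: conn=38 S1=16 S2=55 S3=36 S4=55 blocked=[]
Op 5: conn=19 S1=16 S2=55 S3=36 S4=36 blocked=[]
Op 6: conn=35 S1=16 S2=55 S3=36 S4=36 blocked=[]
Op 7: conn=22 S1=3 S2=55 S3=36 S4=36 blocked=[]
Op 8: conn=41 S1=3 S2=55 S3=36 S4=36 blocked=[]
Op 9: conn=56 S1=3 S2=55 S3=36 S4=36 blocked=[]
Op 10: conn=56 S1=3 S2=55 S3=36 S4=47 blocked=[]
Op 11: conn=83 S1=3 S2=55 S3=36 S4=47 blocked=[]
Op 12: conn=74 S1=3 S2=55 S3=36 S4=38 blocked=[]
Op 13: conn=67 S1=-4 S2=55 S3=36 S4=38 blocked=[1]

Answer: S1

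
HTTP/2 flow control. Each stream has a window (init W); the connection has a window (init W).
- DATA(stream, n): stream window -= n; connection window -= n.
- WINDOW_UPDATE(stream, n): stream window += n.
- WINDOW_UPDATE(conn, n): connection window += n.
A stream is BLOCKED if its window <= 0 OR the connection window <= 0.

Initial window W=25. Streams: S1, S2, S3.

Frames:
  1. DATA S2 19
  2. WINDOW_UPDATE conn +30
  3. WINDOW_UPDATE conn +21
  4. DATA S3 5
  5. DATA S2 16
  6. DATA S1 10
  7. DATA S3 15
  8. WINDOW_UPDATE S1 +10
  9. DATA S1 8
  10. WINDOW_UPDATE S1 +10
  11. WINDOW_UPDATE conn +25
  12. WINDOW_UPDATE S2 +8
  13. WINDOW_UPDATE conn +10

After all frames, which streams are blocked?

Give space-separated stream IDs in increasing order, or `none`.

Answer: S2

Derivation:
Op 1: conn=6 S1=25 S2=6 S3=25 blocked=[]
Op 2: conn=36 S1=25 S2=6 S3=25 blocked=[]
Op 3: conn=57 S1=25 S2=6 S3=25 blocked=[]
Op 4: conn=52 S1=25 S2=6 S3=20 blocked=[]
Op 5: conn=36 S1=25 S2=-10 S3=20 blocked=[2]
Op 6: conn=26 S1=15 S2=-10 S3=20 blocked=[2]
Op 7: conn=11 S1=15 S2=-10 S3=5 blocked=[2]
Op 8: conn=11 S1=25 S2=-10 S3=5 blocked=[2]
Op 9: conn=3 S1=17 S2=-10 S3=5 blocked=[2]
Op 10: conn=3 S1=27 S2=-10 S3=5 blocked=[2]
Op 11: conn=28 S1=27 S2=-10 S3=5 blocked=[2]
Op 12: conn=28 S1=27 S2=-2 S3=5 blocked=[2]
Op 13: conn=38 S1=27 S2=-2 S3=5 blocked=[2]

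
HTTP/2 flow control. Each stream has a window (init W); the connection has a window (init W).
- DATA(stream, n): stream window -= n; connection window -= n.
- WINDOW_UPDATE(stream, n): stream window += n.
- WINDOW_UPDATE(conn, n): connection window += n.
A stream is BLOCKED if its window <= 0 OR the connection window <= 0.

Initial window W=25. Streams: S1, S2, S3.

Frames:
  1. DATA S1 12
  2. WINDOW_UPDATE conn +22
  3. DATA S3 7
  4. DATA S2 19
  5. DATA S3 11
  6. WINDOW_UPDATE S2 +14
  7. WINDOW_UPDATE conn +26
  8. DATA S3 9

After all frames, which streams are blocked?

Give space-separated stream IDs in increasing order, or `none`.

Answer: S3

Derivation:
Op 1: conn=13 S1=13 S2=25 S3=25 blocked=[]
Op 2: conn=35 S1=13 S2=25 S3=25 blocked=[]
Op 3: conn=28 S1=13 S2=25 S3=18 blocked=[]
Op 4: conn=9 S1=13 S2=6 S3=18 blocked=[]
Op 5: conn=-2 S1=13 S2=6 S3=7 blocked=[1, 2, 3]
Op 6: conn=-2 S1=13 S2=20 S3=7 blocked=[1, 2, 3]
Op 7: conn=24 S1=13 S2=20 S3=7 blocked=[]
Op 8: conn=15 S1=13 S2=20 S3=-2 blocked=[3]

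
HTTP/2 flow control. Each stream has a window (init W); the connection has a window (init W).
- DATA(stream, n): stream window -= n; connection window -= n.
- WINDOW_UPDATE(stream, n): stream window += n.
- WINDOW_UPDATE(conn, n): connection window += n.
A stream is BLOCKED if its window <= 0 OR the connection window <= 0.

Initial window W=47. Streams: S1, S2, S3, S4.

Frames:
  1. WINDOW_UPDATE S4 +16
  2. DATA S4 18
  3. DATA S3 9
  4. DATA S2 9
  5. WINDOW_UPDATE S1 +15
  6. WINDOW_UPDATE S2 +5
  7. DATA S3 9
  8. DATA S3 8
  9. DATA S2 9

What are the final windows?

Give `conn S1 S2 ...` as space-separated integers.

Answer: -15 62 34 21 45

Derivation:
Op 1: conn=47 S1=47 S2=47 S3=47 S4=63 blocked=[]
Op 2: conn=29 S1=47 S2=47 S3=47 S4=45 blocked=[]
Op 3: conn=20 S1=47 S2=47 S3=38 S4=45 blocked=[]
Op 4: conn=11 S1=47 S2=38 S3=38 S4=45 blocked=[]
Op 5: conn=11 S1=62 S2=38 S3=38 S4=45 blocked=[]
Op 6: conn=11 S1=62 S2=43 S3=38 S4=45 blocked=[]
Op 7: conn=2 S1=62 S2=43 S3=29 S4=45 blocked=[]
Op 8: conn=-6 S1=62 S2=43 S3=21 S4=45 blocked=[1, 2, 3, 4]
Op 9: conn=-15 S1=62 S2=34 S3=21 S4=45 blocked=[1, 2, 3, 4]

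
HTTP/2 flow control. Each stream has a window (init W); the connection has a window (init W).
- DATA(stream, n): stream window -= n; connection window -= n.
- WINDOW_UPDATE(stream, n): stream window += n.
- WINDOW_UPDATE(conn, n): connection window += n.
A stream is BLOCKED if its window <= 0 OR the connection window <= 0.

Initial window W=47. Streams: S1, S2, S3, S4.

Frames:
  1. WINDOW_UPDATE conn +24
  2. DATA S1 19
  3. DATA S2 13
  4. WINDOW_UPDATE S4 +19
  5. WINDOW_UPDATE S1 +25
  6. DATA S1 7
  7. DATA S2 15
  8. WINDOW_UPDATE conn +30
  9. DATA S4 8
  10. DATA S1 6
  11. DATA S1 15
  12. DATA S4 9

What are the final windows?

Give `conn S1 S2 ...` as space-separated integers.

Answer: 9 25 19 47 49

Derivation:
Op 1: conn=71 S1=47 S2=47 S3=47 S4=47 blocked=[]
Op 2: conn=52 S1=28 S2=47 S3=47 S4=47 blocked=[]
Op 3: conn=39 S1=28 S2=34 S3=47 S4=47 blocked=[]
Op 4: conn=39 S1=28 S2=34 S3=47 S4=66 blocked=[]
Op 5: conn=39 S1=53 S2=34 S3=47 S4=66 blocked=[]
Op 6: conn=32 S1=46 S2=34 S3=47 S4=66 blocked=[]
Op 7: conn=17 S1=46 S2=19 S3=47 S4=66 blocked=[]
Op 8: conn=47 S1=46 S2=19 S3=47 S4=66 blocked=[]
Op 9: conn=39 S1=46 S2=19 S3=47 S4=58 blocked=[]
Op 10: conn=33 S1=40 S2=19 S3=47 S4=58 blocked=[]
Op 11: conn=18 S1=25 S2=19 S3=47 S4=58 blocked=[]
Op 12: conn=9 S1=25 S2=19 S3=47 S4=49 blocked=[]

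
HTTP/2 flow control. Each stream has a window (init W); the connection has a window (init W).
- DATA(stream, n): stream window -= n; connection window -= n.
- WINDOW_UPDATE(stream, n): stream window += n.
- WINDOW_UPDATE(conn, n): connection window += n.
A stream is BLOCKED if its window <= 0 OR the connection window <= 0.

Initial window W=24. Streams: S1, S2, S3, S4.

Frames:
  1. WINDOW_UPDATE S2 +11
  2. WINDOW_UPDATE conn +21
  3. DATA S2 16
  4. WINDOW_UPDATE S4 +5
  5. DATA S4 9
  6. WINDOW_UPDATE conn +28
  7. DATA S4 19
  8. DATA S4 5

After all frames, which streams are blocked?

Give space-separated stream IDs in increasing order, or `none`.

Op 1: conn=24 S1=24 S2=35 S3=24 S4=24 blocked=[]
Op 2: conn=45 S1=24 S2=35 S3=24 S4=24 blocked=[]
Op 3: conn=29 S1=24 S2=19 S3=24 S4=24 blocked=[]
Op 4: conn=29 S1=24 S2=19 S3=24 S4=29 blocked=[]
Op 5: conn=20 S1=24 S2=19 S3=24 S4=20 blocked=[]
Op 6: conn=48 S1=24 S2=19 S3=24 S4=20 blocked=[]
Op 7: conn=29 S1=24 S2=19 S3=24 S4=1 blocked=[]
Op 8: conn=24 S1=24 S2=19 S3=24 S4=-4 blocked=[4]

Answer: S4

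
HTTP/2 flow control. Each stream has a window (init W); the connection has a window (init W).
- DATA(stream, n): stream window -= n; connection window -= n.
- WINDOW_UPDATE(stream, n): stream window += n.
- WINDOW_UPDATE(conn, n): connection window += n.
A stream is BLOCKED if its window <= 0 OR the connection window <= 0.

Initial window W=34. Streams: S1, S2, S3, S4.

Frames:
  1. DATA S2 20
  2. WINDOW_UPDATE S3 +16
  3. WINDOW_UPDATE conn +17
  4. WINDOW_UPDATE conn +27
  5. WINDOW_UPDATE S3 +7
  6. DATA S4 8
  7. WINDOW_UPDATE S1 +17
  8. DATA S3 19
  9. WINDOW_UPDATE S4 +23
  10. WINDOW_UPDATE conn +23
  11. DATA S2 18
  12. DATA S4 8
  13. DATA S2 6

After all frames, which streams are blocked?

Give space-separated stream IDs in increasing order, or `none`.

Answer: S2

Derivation:
Op 1: conn=14 S1=34 S2=14 S3=34 S4=34 blocked=[]
Op 2: conn=14 S1=34 S2=14 S3=50 S4=34 blocked=[]
Op 3: conn=31 S1=34 S2=14 S3=50 S4=34 blocked=[]
Op 4: conn=58 S1=34 S2=14 S3=50 S4=34 blocked=[]
Op 5: conn=58 S1=34 S2=14 S3=57 S4=34 blocked=[]
Op 6: conn=50 S1=34 S2=14 S3=57 S4=26 blocked=[]
Op 7: conn=50 S1=51 S2=14 S3=57 S4=26 blocked=[]
Op 8: conn=31 S1=51 S2=14 S3=38 S4=26 blocked=[]
Op 9: conn=31 S1=51 S2=14 S3=38 S4=49 blocked=[]
Op 10: conn=54 S1=51 S2=14 S3=38 S4=49 blocked=[]
Op 11: conn=36 S1=51 S2=-4 S3=38 S4=49 blocked=[2]
Op 12: conn=28 S1=51 S2=-4 S3=38 S4=41 blocked=[2]
Op 13: conn=22 S1=51 S2=-10 S3=38 S4=41 blocked=[2]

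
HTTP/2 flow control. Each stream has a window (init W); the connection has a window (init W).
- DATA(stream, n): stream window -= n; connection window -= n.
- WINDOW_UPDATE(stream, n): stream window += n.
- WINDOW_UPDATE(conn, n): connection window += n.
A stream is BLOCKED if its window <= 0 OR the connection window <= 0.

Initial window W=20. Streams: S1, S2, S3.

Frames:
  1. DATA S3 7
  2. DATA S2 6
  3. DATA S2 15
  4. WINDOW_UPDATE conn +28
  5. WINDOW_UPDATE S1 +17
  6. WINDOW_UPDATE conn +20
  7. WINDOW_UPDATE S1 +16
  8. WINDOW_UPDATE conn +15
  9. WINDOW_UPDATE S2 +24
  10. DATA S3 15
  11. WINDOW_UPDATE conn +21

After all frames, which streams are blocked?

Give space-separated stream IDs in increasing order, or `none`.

Answer: S3

Derivation:
Op 1: conn=13 S1=20 S2=20 S3=13 blocked=[]
Op 2: conn=7 S1=20 S2=14 S3=13 blocked=[]
Op 3: conn=-8 S1=20 S2=-1 S3=13 blocked=[1, 2, 3]
Op 4: conn=20 S1=20 S2=-1 S3=13 blocked=[2]
Op 5: conn=20 S1=37 S2=-1 S3=13 blocked=[2]
Op 6: conn=40 S1=37 S2=-1 S3=13 blocked=[2]
Op 7: conn=40 S1=53 S2=-1 S3=13 blocked=[2]
Op 8: conn=55 S1=53 S2=-1 S3=13 blocked=[2]
Op 9: conn=55 S1=53 S2=23 S3=13 blocked=[]
Op 10: conn=40 S1=53 S2=23 S3=-2 blocked=[3]
Op 11: conn=61 S1=53 S2=23 S3=-2 blocked=[3]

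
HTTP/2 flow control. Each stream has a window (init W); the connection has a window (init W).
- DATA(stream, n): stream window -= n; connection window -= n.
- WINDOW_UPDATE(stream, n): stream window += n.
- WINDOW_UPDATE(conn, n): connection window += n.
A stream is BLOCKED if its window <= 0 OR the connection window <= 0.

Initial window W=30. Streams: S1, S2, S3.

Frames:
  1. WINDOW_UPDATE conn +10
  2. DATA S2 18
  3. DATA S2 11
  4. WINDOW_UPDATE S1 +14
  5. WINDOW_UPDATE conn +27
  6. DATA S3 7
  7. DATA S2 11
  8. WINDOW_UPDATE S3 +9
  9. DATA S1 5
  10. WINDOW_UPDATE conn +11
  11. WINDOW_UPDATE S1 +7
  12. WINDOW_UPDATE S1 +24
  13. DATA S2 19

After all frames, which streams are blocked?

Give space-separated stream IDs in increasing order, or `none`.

Op 1: conn=40 S1=30 S2=30 S3=30 blocked=[]
Op 2: conn=22 S1=30 S2=12 S3=30 blocked=[]
Op 3: conn=11 S1=30 S2=1 S3=30 blocked=[]
Op 4: conn=11 S1=44 S2=1 S3=30 blocked=[]
Op 5: conn=38 S1=44 S2=1 S3=30 blocked=[]
Op 6: conn=31 S1=44 S2=1 S3=23 blocked=[]
Op 7: conn=20 S1=44 S2=-10 S3=23 blocked=[2]
Op 8: conn=20 S1=44 S2=-10 S3=32 blocked=[2]
Op 9: conn=15 S1=39 S2=-10 S3=32 blocked=[2]
Op 10: conn=26 S1=39 S2=-10 S3=32 blocked=[2]
Op 11: conn=26 S1=46 S2=-10 S3=32 blocked=[2]
Op 12: conn=26 S1=70 S2=-10 S3=32 blocked=[2]
Op 13: conn=7 S1=70 S2=-29 S3=32 blocked=[2]

Answer: S2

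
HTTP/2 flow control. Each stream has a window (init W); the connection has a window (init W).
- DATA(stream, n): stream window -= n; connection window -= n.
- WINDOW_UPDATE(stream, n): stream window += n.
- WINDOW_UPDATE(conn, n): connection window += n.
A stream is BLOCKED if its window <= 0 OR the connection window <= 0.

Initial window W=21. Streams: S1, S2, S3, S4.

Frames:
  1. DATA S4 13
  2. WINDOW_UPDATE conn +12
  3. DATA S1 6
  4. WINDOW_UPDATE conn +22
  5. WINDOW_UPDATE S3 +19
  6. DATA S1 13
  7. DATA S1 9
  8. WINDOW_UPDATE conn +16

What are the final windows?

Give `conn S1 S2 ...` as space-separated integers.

Op 1: conn=8 S1=21 S2=21 S3=21 S4=8 blocked=[]
Op 2: conn=20 S1=21 S2=21 S3=21 S4=8 blocked=[]
Op 3: conn=14 S1=15 S2=21 S3=21 S4=8 blocked=[]
Op 4: conn=36 S1=15 S2=21 S3=21 S4=8 blocked=[]
Op 5: conn=36 S1=15 S2=21 S3=40 S4=8 blocked=[]
Op 6: conn=23 S1=2 S2=21 S3=40 S4=8 blocked=[]
Op 7: conn=14 S1=-7 S2=21 S3=40 S4=8 blocked=[1]
Op 8: conn=30 S1=-7 S2=21 S3=40 S4=8 blocked=[1]

Answer: 30 -7 21 40 8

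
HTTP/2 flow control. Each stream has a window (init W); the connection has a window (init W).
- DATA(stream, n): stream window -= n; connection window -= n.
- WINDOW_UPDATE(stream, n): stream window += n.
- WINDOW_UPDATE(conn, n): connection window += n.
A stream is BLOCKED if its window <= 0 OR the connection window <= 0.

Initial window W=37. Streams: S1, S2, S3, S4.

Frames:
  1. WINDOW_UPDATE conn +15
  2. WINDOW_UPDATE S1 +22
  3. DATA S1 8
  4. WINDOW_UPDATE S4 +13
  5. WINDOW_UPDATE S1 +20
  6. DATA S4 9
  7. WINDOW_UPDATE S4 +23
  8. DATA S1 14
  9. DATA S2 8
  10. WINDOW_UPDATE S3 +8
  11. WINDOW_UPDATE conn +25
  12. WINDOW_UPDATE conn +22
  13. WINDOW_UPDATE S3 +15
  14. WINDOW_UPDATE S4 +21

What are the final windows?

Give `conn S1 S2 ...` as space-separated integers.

Op 1: conn=52 S1=37 S2=37 S3=37 S4=37 blocked=[]
Op 2: conn=52 S1=59 S2=37 S3=37 S4=37 blocked=[]
Op 3: conn=44 S1=51 S2=37 S3=37 S4=37 blocked=[]
Op 4: conn=44 S1=51 S2=37 S3=37 S4=50 blocked=[]
Op 5: conn=44 S1=71 S2=37 S3=37 S4=50 blocked=[]
Op 6: conn=35 S1=71 S2=37 S3=37 S4=41 blocked=[]
Op 7: conn=35 S1=71 S2=37 S3=37 S4=64 blocked=[]
Op 8: conn=21 S1=57 S2=37 S3=37 S4=64 blocked=[]
Op 9: conn=13 S1=57 S2=29 S3=37 S4=64 blocked=[]
Op 10: conn=13 S1=57 S2=29 S3=45 S4=64 blocked=[]
Op 11: conn=38 S1=57 S2=29 S3=45 S4=64 blocked=[]
Op 12: conn=60 S1=57 S2=29 S3=45 S4=64 blocked=[]
Op 13: conn=60 S1=57 S2=29 S3=60 S4=64 blocked=[]
Op 14: conn=60 S1=57 S2=29 S3=60 S4=85 blocked=[]

Answer: 60 57 29 60 85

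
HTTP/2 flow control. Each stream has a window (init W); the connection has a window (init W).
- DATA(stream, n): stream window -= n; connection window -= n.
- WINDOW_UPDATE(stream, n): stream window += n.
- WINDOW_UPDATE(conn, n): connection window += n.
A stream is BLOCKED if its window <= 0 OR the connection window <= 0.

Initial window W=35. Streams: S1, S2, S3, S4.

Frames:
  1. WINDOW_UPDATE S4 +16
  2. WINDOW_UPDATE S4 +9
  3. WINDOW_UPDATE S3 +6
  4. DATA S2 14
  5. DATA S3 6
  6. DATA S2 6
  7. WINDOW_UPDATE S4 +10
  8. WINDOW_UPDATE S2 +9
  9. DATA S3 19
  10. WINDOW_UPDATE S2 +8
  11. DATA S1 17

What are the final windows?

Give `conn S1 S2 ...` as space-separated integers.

Answer: -27 18 32 16 70

Derivation:
Op 1: conn=35 S1=35 S2=35 S3=35 S4=51 blocked=[]
Op 2: conn=35 S1=35 S2=35 S3=35 S4=60 blocked=[]
Op 3: conn=35 S1=35 S2=35 S3=41 S4=60 blocked=[]
Op 4: conn=21 S1=35 S2=21 S3=41 S4=60 blocked=[]
Op 5: conn=15 S1=35 S2=21 S3=35 S4=60 blocked=[]
Op 6: conn=9 S1=35 S2=15 S3=35 S4=60 blocked=[]
Op 7: conn=9 S1=35 S2=15 S3=35 S4=70 blocked=[]
Op 8: conn=9 S1=35 S2=24 S3=35 S4=70 blocked=[]
Op 9: conn=-10 S1=35 S2=24 S3=16 S4=70 blocked=[1, 2, 3, 4]
Op 10: conn=-10 S1=35 S2=32 S3=16 S4=70 blocked=[1, 2, 3, 4]
Op 11: conn=-27 S1=18 S2=32 S3=16 S4=70 blocked=[1, 2, 3, 4]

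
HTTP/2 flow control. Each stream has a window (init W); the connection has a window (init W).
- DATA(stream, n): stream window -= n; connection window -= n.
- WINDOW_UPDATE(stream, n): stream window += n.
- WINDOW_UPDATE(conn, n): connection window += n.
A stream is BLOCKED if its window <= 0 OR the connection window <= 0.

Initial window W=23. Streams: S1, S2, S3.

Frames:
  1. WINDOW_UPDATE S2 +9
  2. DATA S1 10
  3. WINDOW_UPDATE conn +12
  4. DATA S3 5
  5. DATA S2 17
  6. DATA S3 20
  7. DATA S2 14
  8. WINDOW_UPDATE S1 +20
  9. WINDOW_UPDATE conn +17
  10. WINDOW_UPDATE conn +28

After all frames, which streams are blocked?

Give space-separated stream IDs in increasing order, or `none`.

Op 1: conn=23 S1=23 S2=32 S3=23 blocked=[]
Op 2: conn=13 S1=13 S2=32 S3=23 blocked=[]
Op 3: conn=25 S1=13 S2=32 S3=23 blocked=[]
Op 4: conn=20 S1=13 S2=32 S3=18 blocked=[]
Op 5: conn=3 S1=13 S2=15 S3=18 blocked=[]
Op 6: conn=-17 S1=13 S2=15 S3=-2 blocked=[1, 2, 3]
Op 7: conn=-31 S1=13 S2=1 S3=-2 blocked=[1, 2, 3]
Op 8: conn=-31 S1=33 S2=1 S3=-2 blocked=[1, 2, 3]
Op 9: conn=-14 S1=33 S2=1 S3=-2 blocked=[1, 2, 3]
Op 10: conn=14 S1=33 S2=1 S3=-2 blocked=[3]

Answer: S3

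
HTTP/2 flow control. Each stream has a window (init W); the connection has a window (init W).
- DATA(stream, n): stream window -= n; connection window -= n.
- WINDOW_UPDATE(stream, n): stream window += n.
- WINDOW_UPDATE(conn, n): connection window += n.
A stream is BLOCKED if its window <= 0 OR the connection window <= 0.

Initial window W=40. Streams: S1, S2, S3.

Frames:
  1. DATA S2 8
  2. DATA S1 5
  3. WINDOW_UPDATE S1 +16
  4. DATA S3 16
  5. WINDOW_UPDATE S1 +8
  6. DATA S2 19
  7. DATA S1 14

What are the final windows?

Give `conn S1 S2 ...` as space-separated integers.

Answer: -22 45 13 24

Derivation:
Op 1: conn=32 S1=40 S2=32 S3=40 blocked=[]
Op 2: conn=27 S1=35 S2=32 S3=40 blocked=[]
Op 3: conn=27 S1=51 S2=32 S3=40 blocked=[]
Op 4: conn=11 S1=51 S2=32 S3=24 blocked=[]
Op 5: conn=11 S1=59 S2=32 S3=24 blocked=[]
Op 6: conn=-8 S1=59 S2=13 S3=24 blocked=[1, 2, 3]
Op 7: conn=-22 S1=45 S2=13 S3=24 blocked=[1, 2, 3]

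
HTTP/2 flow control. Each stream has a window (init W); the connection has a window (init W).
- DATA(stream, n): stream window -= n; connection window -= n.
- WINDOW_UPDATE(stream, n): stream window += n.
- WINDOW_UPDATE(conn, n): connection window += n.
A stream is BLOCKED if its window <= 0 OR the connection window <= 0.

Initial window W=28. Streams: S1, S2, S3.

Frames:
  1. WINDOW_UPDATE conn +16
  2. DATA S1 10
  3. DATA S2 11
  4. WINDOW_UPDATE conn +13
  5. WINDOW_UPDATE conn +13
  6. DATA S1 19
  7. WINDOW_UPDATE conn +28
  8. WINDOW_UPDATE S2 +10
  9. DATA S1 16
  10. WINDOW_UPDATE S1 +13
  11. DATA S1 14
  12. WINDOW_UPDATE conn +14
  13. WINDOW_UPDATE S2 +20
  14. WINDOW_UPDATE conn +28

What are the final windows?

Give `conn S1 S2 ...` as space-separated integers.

Answer: 70 -18 47 28

Derivation:
Op 1: conn=44 S1=28 S2=28 S3=28 blocked=[]
Op 2: conn=34 S1=18 S2=28 S3=28 blocked=[]
Op 3: conn=23 S1=18 S2=17 S3=28 blocked=[]
Op 4: conn=36 S1=18 S2=17 S3=28 blocked=[]
Op 5: conn=49 S1=18 S2=17 S3=28 blocked=[]
Op 6: conn=30 S1=-1 S2=17 S3=28 blocked=[1]
Op 7: conn=58 S1=-1 S2=17 S3=28 blocked=[1]
Op 8: conn=58 S1=-1 S2=27 S3=28 blocked=[1]
Op 9: conn=42 S1=-17 S2=27 S3=28 blocked=[1]
Op 10: conn=42 S1=-4 S2=27 S3=28 blocked=[1]
Op 11: conn=28 S1=-18 S2=27 S3=28 blocked=[1]
Op 12: conn=42 S1=-18 S2=27 S3=28 blocked=[1]
Op 13: conn=42 S1=-18 S2=47 S3=28 blocked=[1]
Op 14: conn=70 S1=-18 S2=47 S3=28 blocked=[1]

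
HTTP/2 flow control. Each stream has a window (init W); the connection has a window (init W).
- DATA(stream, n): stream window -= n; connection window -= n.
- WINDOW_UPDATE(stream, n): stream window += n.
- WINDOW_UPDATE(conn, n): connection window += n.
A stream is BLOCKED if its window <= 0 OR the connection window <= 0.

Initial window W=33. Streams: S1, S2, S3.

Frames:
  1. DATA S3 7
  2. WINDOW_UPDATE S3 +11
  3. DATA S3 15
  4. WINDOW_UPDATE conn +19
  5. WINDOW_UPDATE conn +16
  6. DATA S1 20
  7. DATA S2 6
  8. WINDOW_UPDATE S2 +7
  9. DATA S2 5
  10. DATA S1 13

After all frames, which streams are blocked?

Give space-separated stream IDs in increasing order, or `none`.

Answer: S1

Derivation:
Op 1: conn=26 S1=33 S2=33 S3=26 blocked=[]
Op 2: conn=26 S1=33 S2=33 S3=37 blocked=[]
Op 3: conn=11 S1=33 S2=33 S3=22 blocked=[]
Op 4: conn=30 S1=33 S2=33 S3=22 blocked=[]
Op 5: conn=46 S1=33 S2=33 S3=22 blocked=[]
Op 6: conn=26 S1=13 S2=33 S3=22 blocked=[]
Op 7: conn=20 S1=13 S2=27 S3=22 blocked=[]
Op 8: conn=20 S1=13 S2=34 S3=22 blocked=[]
Op 9: conn=15 S1=13 S2=29 S3=22 blocked=[]
Op 10: conn=2 S1=0 S2=29 S3=22 blocked=[1]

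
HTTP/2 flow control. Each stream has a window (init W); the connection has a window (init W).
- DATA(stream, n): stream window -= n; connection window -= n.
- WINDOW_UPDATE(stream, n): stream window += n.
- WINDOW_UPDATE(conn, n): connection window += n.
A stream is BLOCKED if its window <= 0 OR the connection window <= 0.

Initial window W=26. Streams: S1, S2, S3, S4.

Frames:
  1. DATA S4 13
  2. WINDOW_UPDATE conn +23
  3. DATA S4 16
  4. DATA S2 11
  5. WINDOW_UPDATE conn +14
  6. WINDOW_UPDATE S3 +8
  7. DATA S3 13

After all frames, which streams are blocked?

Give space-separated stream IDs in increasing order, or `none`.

Answer: S4

Derivation:
Op 1: conn=13 S1=26 S2=26 S3=26 S4=13 blocked=[]
Op 2: conn=36 S1=26 S2=26 S3=26 S4=13 blocked=[]
Op 3: conn=20 S1=26 S2=26 S3=26 S4=-3 blocked=[4]
Op 4: conn=9 S1=26 S2=15 S3=26 S4=-3 blocked=[4]
Op 5: conn=23 S1=26 S2=15 S3=26 S4=-3 blocked=[4]
Op 6: conn=23 S1=26 S2=15 S3=34 S4=-3 blocked=[4]
Op 7: conn=10 S1=26 S2=15 S3=21 S4=-3 blocked=[4]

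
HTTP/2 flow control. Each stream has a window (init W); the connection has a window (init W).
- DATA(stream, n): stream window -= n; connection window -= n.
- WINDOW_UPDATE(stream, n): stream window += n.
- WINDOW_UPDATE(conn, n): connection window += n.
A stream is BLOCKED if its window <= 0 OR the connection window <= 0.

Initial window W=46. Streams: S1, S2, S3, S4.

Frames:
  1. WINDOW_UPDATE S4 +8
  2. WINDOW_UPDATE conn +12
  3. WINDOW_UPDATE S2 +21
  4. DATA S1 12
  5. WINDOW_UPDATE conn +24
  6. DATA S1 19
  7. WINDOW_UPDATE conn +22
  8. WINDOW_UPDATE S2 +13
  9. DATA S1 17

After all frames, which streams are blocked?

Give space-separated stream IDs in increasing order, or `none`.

Answer: S1

Derivation:
Op 1: conn=46 S1=46 S2=46 S3=46 S4=54 blocked=[]
Op 2: conn=58 S1=46 S2=46 S3=46 S4=54 blocked=[]
Op 3: conn=58 S1=46 S2=67 S3=46 S4=54 blocked=[]
Op 4: conn=46 S1=34 S2=67 S3=46 S4=54 blocked=[]
Op 5: conn=70 S1=34 S2=67 S3=46 S4=54 blocked=[]
Op 6: conn=51 S1=15 S2=67 S3=46 S4=54 blocked=[]
Op 7: conn=73 S1=15 S2=67 S3=46 S4=54 blocked=[]
Op 8: conn=73 S1=15 S2=80 S3=46 S4=54 blocked=[]
Op 9: conn=56 S1=-2 S2=80 S3=46 S4=54 blocked=[1]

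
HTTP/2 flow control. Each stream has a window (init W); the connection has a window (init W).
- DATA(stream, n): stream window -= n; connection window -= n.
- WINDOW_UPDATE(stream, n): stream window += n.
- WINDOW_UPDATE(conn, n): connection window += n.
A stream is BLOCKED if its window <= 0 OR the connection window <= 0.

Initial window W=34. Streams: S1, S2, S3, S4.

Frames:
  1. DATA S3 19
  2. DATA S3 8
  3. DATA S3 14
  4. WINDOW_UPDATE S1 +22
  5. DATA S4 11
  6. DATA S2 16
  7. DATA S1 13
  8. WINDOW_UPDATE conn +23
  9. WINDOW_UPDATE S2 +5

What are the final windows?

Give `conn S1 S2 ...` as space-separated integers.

Op 1: conn=15 S1=34 S2=34 S3=15 S4=34 blocked=[]
Op 2: conn=7 S1=34 S2=34 S3=7 S4=34 blocked=[]
Op 3: conn=-7 S1=34 S2=34 S3=-7 S4=34 blocked=[1, 2, 3, 4]
Op 4: conn=-7 S1=56 S2=34 S3=-7 S4=34 blocked=[1, 2, 3, 4]
Op 5: conn=-18 S1=56 S2=34 S3=-7 S4=23 blocked=[1, 2, 3, 4]
Op 6: conn=-34 S1=56 S2=18 S3=-7 S4=23 blocked=[1, 2, 3, 4]
Op 7: conn=-47 S1=43 S2=18 S3=-7 S4=23 blocked=[1, 2, 3, 4]
Op 8: conn=-24 S1=43 S2=18 S3=-7 S4=23 blocked=[1, 2, 3, 4]
Op 9: conn=-24 S1=43 S2=23 S3=-7 S4=23 blocked=[1, 2, 3, 4]

Answer: -24 43 23 -7 23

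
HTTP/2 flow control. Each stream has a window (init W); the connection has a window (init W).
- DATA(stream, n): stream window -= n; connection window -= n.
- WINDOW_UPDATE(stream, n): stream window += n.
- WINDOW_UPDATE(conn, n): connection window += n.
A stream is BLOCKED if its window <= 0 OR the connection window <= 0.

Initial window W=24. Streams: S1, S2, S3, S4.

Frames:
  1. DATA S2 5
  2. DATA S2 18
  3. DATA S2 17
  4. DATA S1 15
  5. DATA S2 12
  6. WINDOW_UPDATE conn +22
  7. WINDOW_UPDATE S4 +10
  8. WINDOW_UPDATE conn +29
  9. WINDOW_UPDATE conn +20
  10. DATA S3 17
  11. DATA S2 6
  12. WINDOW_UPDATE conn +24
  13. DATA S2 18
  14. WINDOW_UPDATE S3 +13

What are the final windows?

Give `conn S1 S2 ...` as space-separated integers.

Answer: 11 9 -52 20 34

Derivation:
Op 1: conn=19 S1=24 S2=19 S3=24 S4=24 blocked=[]
Op 2: conn=1 S1=24 S2=1 S3=24 S4=24 blocked=[]
Op 3: conn=-16 S1=24 S2=-16 S3=24 S4=24 blocked=[1, 2, 3, 4]
Op 4: conn=-31 S1=9 S2=-16 S3=24 S4=24 blocked=[1, 2, 3, 4]
Op 5: conn=-43 S1=9 S2=-28 S3=24 S4=24 blocked=[1, 2, 3, 4]
Op 6: conn=-21 S1=9 S2=-28 S3=24 S4=24 blocked=[1, 2, 3, 4]
Op 7: conn=-21 S1=9 S2=-28 S3=24 S4=34 blocked=[1, 2, 3, 4]
Op 8: conn=8 S1=9 S2=-28 S3=24 S4=34 blocked=[2]
Op 9: conn=28 S1=9 S2=-28 S3=24 S4=34 blocked=[2]
Op 10: conn=11 S1=9 S2=-28 S3=7 S4=34 blocked=[2]
Op 11: conn=5 S1=9 S2=-34 S3=7 S4=34 blocked=[2]
Op 12: conn=29 S1=9 S2=-34 S3=7 S4=34 blocked=[2]
Op 13: conn=11 S1=9 S2=-52 S3=7 S4=34 blocked=[2]
Op 14: conn=11 S1=9 S2=-52 S3=20 S4=34 blocked=[2]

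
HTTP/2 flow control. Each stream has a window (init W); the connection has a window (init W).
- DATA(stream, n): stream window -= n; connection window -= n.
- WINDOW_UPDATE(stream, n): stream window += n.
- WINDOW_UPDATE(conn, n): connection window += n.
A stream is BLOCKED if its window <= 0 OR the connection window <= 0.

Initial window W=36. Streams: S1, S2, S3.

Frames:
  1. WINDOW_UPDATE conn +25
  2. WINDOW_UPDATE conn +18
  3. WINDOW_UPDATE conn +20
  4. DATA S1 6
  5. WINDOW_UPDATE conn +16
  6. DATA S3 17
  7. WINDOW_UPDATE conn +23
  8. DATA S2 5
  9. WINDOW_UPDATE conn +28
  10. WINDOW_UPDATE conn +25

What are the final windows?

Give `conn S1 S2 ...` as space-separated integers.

Op 1: conn=61 S1=36 S2=36 S3=36 blocked=[]
Op 2: conn=79 S1=36 S2=36 S3=36 blocked=[]
Op 3: conn=99 S1=36 S2=36 S3=36 blocked=[]
Op 4: conn=93 S1=30 S2=36 S3=36 blocked=[]
Op 5: conn=109 S1=30 S2=36 S3=36 blocked=[]
Op 6: conn=92 S1=30 S2=36 S3=19 blocked=[]
Op 7: conn=115 S1=30 S2=36 S3=19 blocked=[]
Op 8: conn=110 S1=30 S2=31 S3=19 blocked=[]
Op 9: conn=138 S1=30 S2=31 S3=19 blocked=[]
Op 10: conn=163 S1=30 S2=31 S3=19 blocked=[]

Answer: 163 30 31 19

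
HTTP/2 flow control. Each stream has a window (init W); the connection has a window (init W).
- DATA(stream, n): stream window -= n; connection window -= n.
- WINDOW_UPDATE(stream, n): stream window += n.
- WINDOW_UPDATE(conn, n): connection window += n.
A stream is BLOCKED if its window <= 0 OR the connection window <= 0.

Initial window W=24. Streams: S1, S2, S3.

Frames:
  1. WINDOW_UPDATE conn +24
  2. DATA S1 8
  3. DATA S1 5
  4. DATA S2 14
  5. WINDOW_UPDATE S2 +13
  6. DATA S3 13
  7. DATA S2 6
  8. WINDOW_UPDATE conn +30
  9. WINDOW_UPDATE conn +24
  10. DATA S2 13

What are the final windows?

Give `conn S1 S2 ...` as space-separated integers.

Op 1: conn=48 S1=24 S2=24 S3=24 blocked=[]
Op 2: conn=40 S1=16 S2=24 S3=24 blocked=[]
Op 3: conn=35 S1=11 S2=24 S3=24 blocked=[]
Op 4: conn=21 S1=11 S2=10 S3=24 blocked=[]
Op 5: conn=21 S1=11 S2=23 S3=24 blocked=[]
Op 6: conn=8 S1=11 S2=23 S3=11 blocked=[]
Op 7: conn=2 S1=11 S2=17 S3=11 blocked=[]
Op 8: conn=32 S1=11 S2=17 S3=11 blocked=[]
Op 9: conn=56 S1=11 S2=17 S3=11 blocked=[]
Op 10: conn=43 S1=11 S2=4 S3=11 blocked=[]

Answer: 43 11 4 11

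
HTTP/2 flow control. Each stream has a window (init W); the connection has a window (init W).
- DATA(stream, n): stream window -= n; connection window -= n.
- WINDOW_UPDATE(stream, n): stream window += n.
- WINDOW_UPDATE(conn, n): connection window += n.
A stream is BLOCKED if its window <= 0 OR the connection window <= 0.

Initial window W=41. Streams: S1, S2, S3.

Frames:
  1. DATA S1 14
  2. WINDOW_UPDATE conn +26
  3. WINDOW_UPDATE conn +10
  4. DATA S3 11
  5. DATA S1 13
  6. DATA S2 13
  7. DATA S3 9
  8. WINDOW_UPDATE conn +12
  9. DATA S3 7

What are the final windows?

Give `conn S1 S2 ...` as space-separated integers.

Op 1: conn=27 S1=27 S2=41 S3=41 blocked=[]
Op 2: conn=53 S1=27 S2=41 S3=41 blocked=[]
Op 3: conn=63 S1=27 S2=41 S3=41 blocked=[]
Op 4: conn=52 S1=27 S2=41 S3=30 blocked=[]
Op 5: conn=39 S1=14 S2=41 S3=30 blocked=[]
Op 6: conn=26 S1=14 S2=28 S3=30 blocked=[]
Op 7: conn=17 S1=14 S2=28 S3=21 blocked=[]
Op 8: conn=29 S1=14 S2=28 S3=21 blocked=[]
Op 9: conn=22 S1=14 S2=28 S3=14 blocked=[]

Answer: 22 14 28 14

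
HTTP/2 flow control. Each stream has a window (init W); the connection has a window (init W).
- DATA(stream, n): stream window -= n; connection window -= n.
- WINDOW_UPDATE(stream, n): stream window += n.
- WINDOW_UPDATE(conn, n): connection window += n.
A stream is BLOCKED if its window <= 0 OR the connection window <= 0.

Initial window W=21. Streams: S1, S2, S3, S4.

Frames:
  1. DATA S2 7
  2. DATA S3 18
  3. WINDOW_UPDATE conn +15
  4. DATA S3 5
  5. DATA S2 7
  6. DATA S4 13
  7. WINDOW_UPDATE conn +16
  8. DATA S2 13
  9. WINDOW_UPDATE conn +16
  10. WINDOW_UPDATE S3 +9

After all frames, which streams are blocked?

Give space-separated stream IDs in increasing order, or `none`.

Op 1: conn=14 S1=21 S2=14 S3=21 S4=21 blocked=[]
Op 2: conn=-4 S1=21 S2=14 S3=3 S4=21 blocked=[1, 2, 3, 4]
Op 3: conn=11 S1=21 S2=14 S3=3 S4=21 blocked=[]
Op 4: conn=6 S1=21 S2=14 S3=-2 S4=21 blocked=[3]
Op 5: conn=-1 S1=21 S2=7 S3=-2 S4=21 blocked=[1, 2, 3, 4]
Op 6: conn=-14 S1=21 S2=7 S3=-2 S4=8 blocked=[1, 2, 3, 4]
Op 7: conn=2 S1=21 S2=7 S3=-2 S4=8 blocked=[3]
Op 8: conn=-11 S1=21 S2=-6 S3=-2 S4=8 blocked=[1, 2, 3, 4]
Op 9: conn=5 S1=21 S2=-6 S3=-2 S4=8 blocked=[2, 3]
Op 10: conn=5 S1=21 S2=-6 S3=7 S4=8 blocked=[2]

Answer: S2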